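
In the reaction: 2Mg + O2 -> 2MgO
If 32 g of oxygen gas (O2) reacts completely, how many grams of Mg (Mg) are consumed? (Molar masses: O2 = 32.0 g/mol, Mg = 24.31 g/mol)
Moles of O2 = 32 g ÷ 32.0 g/mol = 1 mol
Mole ratio: 2 mol Mg / 1 mol O2
Moles of Mg = 1 × (2/1) = 2 mol
Mass of Mg = 2 mol × 24.31 g/mol = 48.62 g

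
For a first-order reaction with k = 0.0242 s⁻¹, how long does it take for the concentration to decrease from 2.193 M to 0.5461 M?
57.45 s

From ln[A] = ln[A]₀ - k·t: t = ln([A]₀/[A])/k = ln(2.193/0.5461)/0.0242 = ln(4.0157)/0.0242 = 1.3902/0.0242 = 57.45 s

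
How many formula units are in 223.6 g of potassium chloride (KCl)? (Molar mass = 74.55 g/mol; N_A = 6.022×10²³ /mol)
Moles = 223.6 g ÷ 74.55 g/mol = 2.99933 mol
Formula units = 2.99933 mol × 6.022×10²³ /mol = 1.806e+24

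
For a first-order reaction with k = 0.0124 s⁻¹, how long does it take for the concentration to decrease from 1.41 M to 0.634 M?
64.46 s

From ln[A] = ln[A]₀ - k·t: t = ln([A]₀/[A])/k = ln(1.41/0.634)/0.0124 = ln(2.2240)/0.0124 = 0.7993/0.0124 = 64.46 s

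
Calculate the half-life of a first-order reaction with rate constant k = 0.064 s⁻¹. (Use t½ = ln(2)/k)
10.83 s

t½ = ln(2)/k = 0.6931/0.064 = 10.83 s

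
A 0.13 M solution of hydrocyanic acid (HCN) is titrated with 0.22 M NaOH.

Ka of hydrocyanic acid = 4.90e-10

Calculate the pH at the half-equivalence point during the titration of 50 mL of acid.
pH = pKa = 9.31

At the half-equivalence point, [HA] = [A⁻], so by Henderson–Hasselbalch pH = pKa + log(1) = pKa.
pKa = −log(4.90e-10) = 9.31.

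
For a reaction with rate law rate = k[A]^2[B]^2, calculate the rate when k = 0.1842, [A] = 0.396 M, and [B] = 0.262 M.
0.001983 M/s

rate = k·[A]^2·[B]^2 = 0.1842·(0.396)^2·(0.262)^2 = 0.1842·0.156816·0.068644 = 0.001983 M/s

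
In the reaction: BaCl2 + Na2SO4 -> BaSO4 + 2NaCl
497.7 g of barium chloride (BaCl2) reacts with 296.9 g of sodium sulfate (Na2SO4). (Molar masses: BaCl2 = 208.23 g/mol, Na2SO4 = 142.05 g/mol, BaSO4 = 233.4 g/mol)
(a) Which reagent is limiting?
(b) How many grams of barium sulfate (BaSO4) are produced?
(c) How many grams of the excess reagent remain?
(a) Na2SO4, (b) 487.8 g, (c) 62.48 g

Moles of BaCl2 = 497.7 g ÷ 208.23 g/mol = 2.39015 mol
Moles of Na2SO4 = 296.9 g ÷ 142.05 g/mol = 2.09011 mol
Moles ÷ coefficient: BaCl2: 2.39015/1 = 2.39, Na2SO4: 2.09011/1 = 2.09
(a) Na2SO4 has the smaller value, so Na2SO4 is the limiting reagent.
(b) Moles of BaSO4 = 2.09011 mol Na2SO4 × (1/1) = 2.09011 mol; mass = 2.09011 mol × 233.4 g/mol = 487.8 g
(c) BaCl2 consumed = 2.09011 × (1/1) = 2.09011 mol; remaining = 2.39015 − 2.09011 = 0.300036 mol; mass = 0.300036 mol × 208.23 g/mol = 62.48 g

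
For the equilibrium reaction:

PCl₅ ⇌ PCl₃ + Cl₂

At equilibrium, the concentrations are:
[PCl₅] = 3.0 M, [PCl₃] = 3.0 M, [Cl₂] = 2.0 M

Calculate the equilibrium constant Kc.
K_c = 2.0000

Kc = ([PCl₃] × [Cl₂]) / ([PCl₅])
   = ((3.0)·(2.0)) / ((3.0))
   = 6 / 3 = 2.0000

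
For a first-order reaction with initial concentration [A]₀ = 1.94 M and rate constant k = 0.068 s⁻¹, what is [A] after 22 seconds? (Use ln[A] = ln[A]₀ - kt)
0.4346 M

ln[A] = ln[A]₀ - k·t = ln(1.94) - (0.068)·(22) = 0.6627 - 1.4960 = -0.8333
[A] = e^(-0.8333) = 0.4346 M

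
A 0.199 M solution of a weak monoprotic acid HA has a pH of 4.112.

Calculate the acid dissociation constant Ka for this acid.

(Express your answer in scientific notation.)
K_a = 3.00e-08

[H⁺] = 10^(−pH) = 10^(−4.112) = 7.727e-05 M. For HA ⇌ H⁺ + A⁻, Ka = x²/(C − x) = (7.727e-05)²/(0.199 − 7.727e-05) = 3.00e-08.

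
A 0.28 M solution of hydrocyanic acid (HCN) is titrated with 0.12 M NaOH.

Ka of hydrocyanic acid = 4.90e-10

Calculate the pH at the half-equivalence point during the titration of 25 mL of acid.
pH = pKa = 9.31

At the half-equivalence point, [HA] = [A⁻], so by Henderson–Hasselbalch pH = pKa + log(1) = pKa.
pKa = −log(4.90e-10) = 9.31.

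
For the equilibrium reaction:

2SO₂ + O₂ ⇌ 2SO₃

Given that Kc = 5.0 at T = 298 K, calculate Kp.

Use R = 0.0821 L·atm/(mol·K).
K_p = 0.2044

Δn = (moles gaseous products) − (moles gaseous reactants) = -1
T = 298 K; RT = 0.0821 × 298 = 24.4658
Kp = Kc·(RT)^Δn = 5.0 × (24.4658)^-1 = 5.0 × 0.0408734 = 0.2044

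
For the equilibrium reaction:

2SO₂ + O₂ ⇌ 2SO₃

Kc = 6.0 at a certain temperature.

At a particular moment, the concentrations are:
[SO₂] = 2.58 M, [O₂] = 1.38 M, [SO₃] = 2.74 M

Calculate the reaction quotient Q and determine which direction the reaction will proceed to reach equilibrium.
Q = 0.817, Q < K, reaction proceeds forward (toward products)

Q = ([SO₃]^2) / ([SO₂]^2 × [O₂])
  = ((2.74)^2) / ((2.58)^2·(1.38)) = 7.5076/9.1858 = 0.8173
Since Q = 0.8173 < Kc = 6.0, the reaction proceeds forward (toward products) to reach equilibrium.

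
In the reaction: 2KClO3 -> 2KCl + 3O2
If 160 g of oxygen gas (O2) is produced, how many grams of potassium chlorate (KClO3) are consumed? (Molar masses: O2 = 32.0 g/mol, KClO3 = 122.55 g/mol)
Moles of O2 = 160 g ÷ 32.0 g/mol = 5 mol
Mole ratio: 2 mol KClO3 / 3 mol O2
Moles of KClO3 = 5 × (2/3) = 3.33333 mol
Mass of KClO3 = 3.33333 mol × 122.55 g/mol = 408.5 g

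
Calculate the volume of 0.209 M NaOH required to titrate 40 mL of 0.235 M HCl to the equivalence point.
V_{base} = 45.0 mL

At equivalence: moles acid = moles base.
moles HCl = 0.235 M × 0.04 L = 0.0094 mol
V_NaOH = 0.0094 mol ÷ 0.209 M = 0.04498 L = 45.0 mL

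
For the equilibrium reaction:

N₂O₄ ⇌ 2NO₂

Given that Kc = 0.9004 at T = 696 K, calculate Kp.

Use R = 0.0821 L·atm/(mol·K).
K_p = 51.4503

Δn = (moles gaseous products) − (moles gaseous reactants) = 1
T = 696 K; RT = 0.0821 × 696 = 57.1416
Kp = Kc·(RT)^Δn = 0.9004 × (57.1416)^1 = 0.9004 × 57.1416 = 51.4503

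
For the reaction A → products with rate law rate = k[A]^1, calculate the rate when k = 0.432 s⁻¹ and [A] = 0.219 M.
0.09461 M/s

rate = k·[A]^1 = 0.432·(0.219)^1 = 0.432·0.219 = 0.09461 M/s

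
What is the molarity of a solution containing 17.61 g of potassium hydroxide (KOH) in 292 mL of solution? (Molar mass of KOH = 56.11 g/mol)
Moles of KOH = 17.61 g ÷ 56.11 g/mol = 0.313848 mol
Volume = 292 mL = 0.292 L
Molarity = 0.313848 mol ÷ 0.292 L = 1.075 M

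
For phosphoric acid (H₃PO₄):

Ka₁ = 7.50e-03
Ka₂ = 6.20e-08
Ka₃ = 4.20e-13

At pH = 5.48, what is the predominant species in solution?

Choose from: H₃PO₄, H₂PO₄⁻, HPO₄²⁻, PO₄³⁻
H₂PO₄⁻

pKa1 = 2.12, pKa2 = 7.21, pKa3 = 12.38. Each pKa is the crossover between adjacent species; pH = 5.48 lies in the region where H₂PO₄⁻ predominates.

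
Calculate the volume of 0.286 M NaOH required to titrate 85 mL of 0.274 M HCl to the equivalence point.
V_{base} = 81.4 mL

At equivalence: moles acid = moles base.
moles HCl = 0.274 M × 0.085 L = 0.02329 mol
V_NaOH = 0.02329 mol ÷ 0.286 M = 0.08143 L = 81.4 mL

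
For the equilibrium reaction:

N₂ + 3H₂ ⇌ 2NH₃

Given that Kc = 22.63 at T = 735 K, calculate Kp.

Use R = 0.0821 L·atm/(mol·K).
K_p = 0.0062

Δn = (moles gaseous products) − (moles gaseous reactants) = -2
T = 735 K; RT = 0.0821 × 735 = 60.3435
Kp = Kc·(RT)^Δn = 22.63 × (60.3435)^-2 = 22.63 × 0.000274624 = 0.0062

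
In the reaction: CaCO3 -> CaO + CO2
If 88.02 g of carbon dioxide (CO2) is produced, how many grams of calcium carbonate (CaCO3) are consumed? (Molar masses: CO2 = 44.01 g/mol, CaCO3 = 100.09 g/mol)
Moles of CO2 = 88.02 g ÷ 44.01 g/mol = 2 mol
Mole ratio: 1 mol CaCO3 / 1 mol CO2
Moles of CaCO3 = 2 × (1/1) = 2 mol
Mass of CaCO3 = 2 mol × 100.09 g/mol = 200.2 g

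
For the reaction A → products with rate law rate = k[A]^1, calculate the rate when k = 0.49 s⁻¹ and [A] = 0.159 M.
0.07791 M/s

rate = k·[A]^1 = 0.49·(0.159)^1 = 0.49·0.159 = 0.07791 M/s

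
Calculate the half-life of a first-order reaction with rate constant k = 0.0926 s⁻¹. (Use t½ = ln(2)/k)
7.49 s

t½ = ln(2)/k = 0.6931/0.0926 = 7.49 s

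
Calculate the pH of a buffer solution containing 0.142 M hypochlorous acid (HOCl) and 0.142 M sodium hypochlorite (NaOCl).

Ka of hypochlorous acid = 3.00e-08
pH = 7.52

pKa = -log(3.00e-08) = 7.52. pH = pKa + log([A⁻]/[HA]) = 7.52 + log(0.142/0.142)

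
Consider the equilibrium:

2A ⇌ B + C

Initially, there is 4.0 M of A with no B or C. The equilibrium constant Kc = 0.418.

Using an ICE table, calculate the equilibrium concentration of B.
[B] = 1.128 M

ICE: [A] = 4.0 − 2x, [B] = [C] = x.
Kc = x²/(4.0 − 2x)² = 0.418 ⇒ √Kc = x/(4.0 − 2x).
x = √0.418·4.0/(1 + 2√0.418) = 0.64653·4.0/2.2931 = 1.1278.
[B] = x = 1.128 M.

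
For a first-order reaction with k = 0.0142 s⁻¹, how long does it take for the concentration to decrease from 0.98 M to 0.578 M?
37.18 s

From ln[A] = ln[A]₀ - k·t: t = ln([A]₀/[A])/k = ln(0.98/0.578)/0.0142 = ln(1.6955)/0.0142 = 0.5280/0.0142 = 37.18 s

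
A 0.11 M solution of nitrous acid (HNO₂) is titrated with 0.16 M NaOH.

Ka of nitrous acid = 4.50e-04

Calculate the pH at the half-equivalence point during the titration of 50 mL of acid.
pH = pKa = 3.35

At the half-equivalence point, [HA] = [A⁻], so by Henderson–Hasselbalch pH = pKa + log(1) = pKa.
pKa = −log(4.50e-04) = 3.35.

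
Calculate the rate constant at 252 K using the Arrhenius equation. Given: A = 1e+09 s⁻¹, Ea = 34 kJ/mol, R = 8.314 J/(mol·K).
8.96e+01 s⁻¹

k = A·exp(-Ea/(R·T)) = 1e+09·exp(-34000/(8.314·252)) = 1e+09·exp(-16.2281) = 1e+09·8.9581e-08 = 8.96e+01 s⁻¹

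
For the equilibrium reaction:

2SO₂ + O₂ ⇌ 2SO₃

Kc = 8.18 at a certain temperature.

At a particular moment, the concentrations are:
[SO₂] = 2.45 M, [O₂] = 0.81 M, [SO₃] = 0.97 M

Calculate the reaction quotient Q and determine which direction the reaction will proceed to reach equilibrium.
Q = 0.194, Q < K, reaction proceeds forward (toward products)

Q = ([SO₃]^2) / ([SO₂]^2 × [O₂])
  = ((0.97)^2) / ((2.45)^2·(0.81)) = 0.9409/4.862 = 0.1935
Since Q = 0.1935 < Kc = 8.18, the reaction proceeds forward (toward products) to reach equilibrium.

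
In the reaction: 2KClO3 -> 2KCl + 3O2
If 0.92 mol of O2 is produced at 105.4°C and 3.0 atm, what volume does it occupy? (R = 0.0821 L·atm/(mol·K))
T = 105.4°C + 273.15 = 378.55 K
V = nRT/P = (0.92 × 0.0821 × 378.55) / 3.0
V = 9.53 L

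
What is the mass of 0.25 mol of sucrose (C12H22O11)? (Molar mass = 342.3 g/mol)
Mass = 0.25 mol × 342.3 g/mol = 85.58 g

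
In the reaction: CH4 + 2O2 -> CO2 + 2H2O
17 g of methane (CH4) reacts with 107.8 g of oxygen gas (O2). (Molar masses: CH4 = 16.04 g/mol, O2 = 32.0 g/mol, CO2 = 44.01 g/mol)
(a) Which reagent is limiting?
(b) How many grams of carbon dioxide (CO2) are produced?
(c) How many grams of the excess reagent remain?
(a) CH4, (b) 46.64 g, (c) 39.97 g

Moles of CH4 = 17 g ÷ 16.04 g/mol = 1.05985 mol
Moles of O2 = 107.8 g ÷ 32.0 g/mol = 3.36875 mol
Moles ÷ coefficient: CH4: 1.05985/1 = 1.06, O2: 3.36875/2 = 1.684
(a) CH4 has the smaller value, so CH4 is the limiting reagent.
(b) Moles of CO2 = 1.05985 mol CH4 × (1/1) = 1.05985 mol; mass = 1.05985 mol × 44.01 g/mol = 46.64 g
(c) O2 consumed = 1.05985 × (2/1) = 2.1197 mol; remaining = 3.36875 − 2.1197 = 1.24905 mol; mass = 1.24905 mol × 32.0 g/mol = 39.97 g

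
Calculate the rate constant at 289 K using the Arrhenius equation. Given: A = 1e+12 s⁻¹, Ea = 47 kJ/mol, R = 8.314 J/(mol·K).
3.20e+03 s⁻¹

k = A·exp(-Ea/(R·T)) = 1e+12·exp(-47000/(8.314·289)) = 1e+12·exp(-19.5610) = 1e+12·3.1973e-09 = 3.20e+03 s⁻¹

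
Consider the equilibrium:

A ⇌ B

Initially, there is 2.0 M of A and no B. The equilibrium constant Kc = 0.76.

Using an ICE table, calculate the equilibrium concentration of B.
[B] = 0.864 M

ICE: [A] = 2.0 − x, [B] = x.
Kc = x/(2.0 − x) = 0.76 ⇒ x = 0.76·2.0/(1 + 0.76) = 1.52/1.76 = 0.8636.
[B] = x = 0.864 M.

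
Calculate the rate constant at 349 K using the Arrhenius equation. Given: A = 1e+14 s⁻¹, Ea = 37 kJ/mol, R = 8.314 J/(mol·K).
2.90e+08 s⁻¹

k = A·exp(-Ea/(R·T)) = 1e+14·exp(-37000/(8.314·349)) = 1e+14·exp(-12.7516) = 1e+14·2.8975e-06 = 2.90e+08 s⁻¹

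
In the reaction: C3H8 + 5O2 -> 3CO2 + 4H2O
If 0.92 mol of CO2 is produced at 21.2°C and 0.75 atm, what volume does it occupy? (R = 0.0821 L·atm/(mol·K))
T = 21.2°C + 273.15 = 294.35 K
V = nRT/P = (0.92 × 0.0821 × 294.35) / 0.75
V = 29.64 L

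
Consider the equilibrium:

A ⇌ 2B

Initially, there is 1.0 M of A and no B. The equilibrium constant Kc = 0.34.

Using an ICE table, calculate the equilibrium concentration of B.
[B] = 0.504 M

ICE: [A] = 1.0 − x, [B] = 2x.
Kc = (2x)²/(1.0 − x) = 0.34 ⇒ 4x² + 0.34x − 0.34 = 0.
x = (−0.34 + √(0.34² + 4·4·0.34))/(2·4) = (−0.34 + √5.5556)/8 = 0.25213.
[B] = 2x = 0.504 M.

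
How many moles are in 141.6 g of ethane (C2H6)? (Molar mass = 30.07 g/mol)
Moles = 141.6 g ÷ 30.07 g/mol = 4.709 mol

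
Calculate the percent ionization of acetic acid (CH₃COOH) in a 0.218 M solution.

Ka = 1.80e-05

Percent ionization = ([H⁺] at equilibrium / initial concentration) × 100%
Percent ionization = 0.905%

Let x = [H⁺]. Ka = x²/(C - x) ⇒ x² + (1.80e-05)x - (1.80e-05)(0.218) = 0. x = 1.9719e-03. Percent = (1.9719e-03/0.218) × 100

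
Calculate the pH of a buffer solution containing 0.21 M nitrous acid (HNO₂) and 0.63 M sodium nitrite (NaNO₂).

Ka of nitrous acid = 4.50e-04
pH = 3.82

pKa = -log(4.50e-04) = 3.35. pH = pKa + log([A⁻]/[HA]) = 3.35 + log(0.63/0.21)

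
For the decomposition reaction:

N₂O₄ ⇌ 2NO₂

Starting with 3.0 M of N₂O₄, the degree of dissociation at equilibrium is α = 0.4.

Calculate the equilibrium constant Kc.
K_c = 3.2000

x = α·[A]₀ = 0.4 × 3.0 = 1.2 M dissociated.
At eq: [N₂O₄] = 3.0 − 1.2 = 1.8 M; [NO₂] = 2x = 2.4 M.
Kc = [NO₂]²/[N₂O₄] = (2.4)²/1.8 = 3.2.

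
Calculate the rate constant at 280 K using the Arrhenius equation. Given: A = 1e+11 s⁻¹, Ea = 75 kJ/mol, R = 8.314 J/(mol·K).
1.02e-03 s⁻¹

k = A·exp(-Ea/(R·T)) = 1e+11·exp(-75000/(8.314·280)) = 1e+11·exp(-32.2176) = 1e+11·1.0188e-14 = 1.02e-03 s⁻¹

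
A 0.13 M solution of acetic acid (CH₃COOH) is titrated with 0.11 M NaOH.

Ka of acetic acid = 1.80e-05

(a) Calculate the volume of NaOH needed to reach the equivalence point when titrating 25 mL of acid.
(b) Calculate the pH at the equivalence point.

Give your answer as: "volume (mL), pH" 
V = 29.5 mL, pH = 8.76

(a) At equivalence: moles acid = moles base.
moles acid = 0.13 × 0.025 = 0.00325 mol; V_NaOH = 0.00325/0.11 = 0.02955 L = 29.5 mL.
(b) At equivalence, all acid → conjugate base A⁻ at [A⁻] = 0.00325/0.05455 = 0.05958 M.
Kb = Kw/Ka = 1.0e-14/1.80e-05 = 5.556e-10; [OH⁻] = √(Kb·[A⁻]) = 5.753e-06; pOH = 5.24; pH = 14 − pOH = 8.76.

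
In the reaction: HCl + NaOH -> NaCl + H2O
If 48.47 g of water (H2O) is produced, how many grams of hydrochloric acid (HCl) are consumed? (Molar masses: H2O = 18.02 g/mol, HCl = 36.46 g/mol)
Moles of H2O = 48.47 g ÷ 18.02 g/mol = 2.68979 mol
Mole ratio: 1 mol HCl / 1 mol H2O
Moles of HCl = 2.68979 × (1/1) = 2.68979 mol
Mass of HCl = 2.68979 mol × 36.46 g/mol = 98.07 g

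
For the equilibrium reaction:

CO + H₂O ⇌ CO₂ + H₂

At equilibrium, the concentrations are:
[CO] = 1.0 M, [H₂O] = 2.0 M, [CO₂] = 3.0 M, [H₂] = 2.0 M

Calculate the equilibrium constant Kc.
K_c = 3.0000

Kc = ([CO₂] × [H₂]) / ([CO] × [H₂O])
   = ((3.0)·(2.0)) / ((1.0)·(2.0))
   = 6 / 2 = 3.0000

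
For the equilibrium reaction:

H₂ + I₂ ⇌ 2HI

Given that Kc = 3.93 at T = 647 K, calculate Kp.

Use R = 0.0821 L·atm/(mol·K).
K_p = 3.9300

Δn = (moles gaseous products) − (moles gaseous reactants) = 0
T = 647 K; RT = 0.0821 × 647 = 53.1187
Kp = Kc·(RT)^Δn = 3.93 × (53.1187)^0 = 3.93 × 1 = 3.9300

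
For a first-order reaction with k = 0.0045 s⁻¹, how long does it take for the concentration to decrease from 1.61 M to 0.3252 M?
355.46 s

From ln[A] = ln[A]₀ - k·t: t = ln([A]₀/[A])/k = ln(1.61/0.3252)/0.0045 = ln(4.9508)/0.0045 = 1.5995/0.0045 = 355.46 s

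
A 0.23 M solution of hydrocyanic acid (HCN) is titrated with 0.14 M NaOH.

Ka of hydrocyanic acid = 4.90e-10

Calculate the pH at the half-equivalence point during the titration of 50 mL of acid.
pH = pKa = 9.31

At the half-equivalence point, [HA] = [A⁻], so by Henderson–Hasselbalch pH = pKa + log(1) = pKa.
pKa = −log(4.90e-10) = 9.31.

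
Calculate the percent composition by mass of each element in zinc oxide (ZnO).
Zn: 80.34%, O: 19.66%

Molar mass of ZnO = 81.38 g/mol
% Zn = (1 × 65.38) / 81.38 × 100% = 65.38 / 81.38 × 100% = 80.34%
% O = (1 × 16.0) / 81.38 × 100% = 16 / 81.38 × 100% = 19.66%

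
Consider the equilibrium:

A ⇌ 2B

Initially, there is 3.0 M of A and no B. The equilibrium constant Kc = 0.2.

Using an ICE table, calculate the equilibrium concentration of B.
[B] = 0.726 M

ICE: [A] = 3.0 − x, [B] = 2x.
Kc = (2x)²/(3.0 − x) = 0.2 ⇒ 4x² + 0.2x − 0.6 = 0.
x = (−0.2 + √(0.2² + 4·4·0.6))/(2·4) = (−0.2 + √9.64)/8 = 0.3631.
[B] = 2x = 0.726 M.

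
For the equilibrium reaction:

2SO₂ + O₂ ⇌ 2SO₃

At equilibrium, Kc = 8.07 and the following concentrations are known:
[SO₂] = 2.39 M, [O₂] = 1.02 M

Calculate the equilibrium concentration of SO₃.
[SO₃] = 6.8570 M

Kc = ([SO₃]^2) / ([SO₂]^2 × [O₂]) = 8.07
[SO₃]^2 = Kc · (reactant terms)/(other product terms) = 8.07 · 5.8263 / 1 = 47.019
[SO₃] = (47.019)^(1/2) = 6.8570 M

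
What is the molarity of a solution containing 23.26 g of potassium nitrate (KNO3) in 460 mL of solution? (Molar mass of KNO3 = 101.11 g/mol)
Moles of KNO3 = 23.26 g ÷ 101.11 g/mol = 0.230046 mol
Volume = 460 mL = 0.46 L
Molarity = 0.230046 mol ÷ 0.46 L = 0.5001 M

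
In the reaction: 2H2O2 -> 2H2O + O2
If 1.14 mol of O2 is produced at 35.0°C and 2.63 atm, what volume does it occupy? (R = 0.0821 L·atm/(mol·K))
T = 35.0°C + 273.15 = 308.15 K
V = nRT/P = (1.14 × 0.0821 × 308.15) / 2.63
V = 10.97 L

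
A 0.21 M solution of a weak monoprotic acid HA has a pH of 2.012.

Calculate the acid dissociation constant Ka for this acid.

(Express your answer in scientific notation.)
K_a = 4.72e-04

[H⁺] = 10^(−pH) = 10^(−2.012) = 9.727e-03 M. For HA ⇌ H⁺ + A⁻, Ka = x²/(C − x) = (9.727e-03)²/(0.21 − 9.727e-03) = 4.72e-04.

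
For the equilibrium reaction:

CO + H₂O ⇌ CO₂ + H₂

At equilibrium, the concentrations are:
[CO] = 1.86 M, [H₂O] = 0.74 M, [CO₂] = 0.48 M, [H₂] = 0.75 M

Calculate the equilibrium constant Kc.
K_c = 0.2616

Kc = ([CO₂] × [H₂]) / ([CO] × [H₂O])
   = ((0.48)·(0.75)) / ((1.86)·(0.74))
   = 0.36 / 1.3764 = 0.2616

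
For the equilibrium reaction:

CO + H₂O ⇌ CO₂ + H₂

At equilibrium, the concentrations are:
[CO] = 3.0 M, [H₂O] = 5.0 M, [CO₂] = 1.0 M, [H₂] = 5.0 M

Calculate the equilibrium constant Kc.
K_c = 0.3333

Kc = ([CO₂] × [H₂]) / ([CO] × [H₂O])
   = ((1.0)·(5.0)) / ((3.0)·(5.0))
   = 5 / 15 = 0.3333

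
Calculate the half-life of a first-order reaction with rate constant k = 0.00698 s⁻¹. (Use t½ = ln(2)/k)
99.30 s

t½ = ln(2)/k = 0.6931/0.00698 = 99.30 s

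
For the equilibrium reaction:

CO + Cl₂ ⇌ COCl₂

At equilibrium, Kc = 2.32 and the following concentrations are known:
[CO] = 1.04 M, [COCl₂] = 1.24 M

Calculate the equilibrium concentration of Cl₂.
[Cl₂] = 0.5139 M

Kc = ([COCl₂]) / ([CO] × [Cl₂]) = 2.32
[Cl₂]^1 = (product terms)/(Kc · other reactant terms) = 1.24 / (2.32 · 1.04) = 0.51393
[Cl₂] = 0.5139 M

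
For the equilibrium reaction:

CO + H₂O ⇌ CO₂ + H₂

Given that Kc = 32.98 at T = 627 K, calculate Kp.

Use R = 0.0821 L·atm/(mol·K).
K_p = 32.9800

Δn = (moles gaseous products) − (moles gaseous reactants) = 0
T = 627 K; RT = 0.0821 × 627 = 51.4767
Kp = Kc·(RT)^Δn = 32.98 × (51.4767)^0 = 32.98 × 1 = 32.9800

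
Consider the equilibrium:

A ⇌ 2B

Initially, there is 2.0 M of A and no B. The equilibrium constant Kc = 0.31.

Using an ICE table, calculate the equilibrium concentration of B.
[B] = 0.714 M

ICE: [A] = 2.0 − x, [B] = 2x.
Kc = (2x)²/(2.0 − x) = 0.31 ⇒ 4x² + 0.31x − 0.62 = 0.
x = (−0.31 + √(0.31² + 4·4·0.62))/(2·4) = (−0.31 + √10.016)/8 = 0.35685.
[B] = 2x = 0.714 M.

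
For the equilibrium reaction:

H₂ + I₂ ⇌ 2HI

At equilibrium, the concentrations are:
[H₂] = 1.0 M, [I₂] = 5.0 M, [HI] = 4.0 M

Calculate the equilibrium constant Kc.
K_c = 3.2000

Kc = ([HI]^2) / ([H₂] × [I₂])
   = ((4.0)^2) / ((1.0)·(5.0))
   = 16 / 5 = 3.2000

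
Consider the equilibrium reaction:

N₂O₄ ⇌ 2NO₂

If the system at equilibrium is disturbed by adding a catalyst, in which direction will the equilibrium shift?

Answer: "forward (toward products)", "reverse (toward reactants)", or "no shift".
no shift

Apply Le Chatelier's principle: system shifts to counteract the change.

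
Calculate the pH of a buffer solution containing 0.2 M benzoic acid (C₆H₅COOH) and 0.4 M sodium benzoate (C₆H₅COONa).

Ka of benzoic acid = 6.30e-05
pH = 4.50

pKa = -log(6.30e-05) = 4.20. pH = pKa + log([A⁻]/[HA]) = 4.20 + log(0.4/0.2)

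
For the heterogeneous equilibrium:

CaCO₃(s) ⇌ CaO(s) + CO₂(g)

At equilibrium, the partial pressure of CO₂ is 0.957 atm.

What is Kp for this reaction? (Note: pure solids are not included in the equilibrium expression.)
K_p = 0.957

Solids (CaCO₃, CaO) have activity 1 and are excluded.
Kp = P(CO₂) = 0.957.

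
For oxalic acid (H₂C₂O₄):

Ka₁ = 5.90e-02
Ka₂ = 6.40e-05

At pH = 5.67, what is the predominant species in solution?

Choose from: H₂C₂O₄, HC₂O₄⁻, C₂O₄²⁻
C₂O₄²⁻

pKa1 = 1.23, pKa2 = 4.19. Each pKa is the crossover between adjacent species; pH = 5.67 lies in the region where C₂O₄²⁻ predominates.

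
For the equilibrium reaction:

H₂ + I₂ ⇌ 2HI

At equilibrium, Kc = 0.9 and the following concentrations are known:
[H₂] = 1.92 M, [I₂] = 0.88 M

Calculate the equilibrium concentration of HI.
[HI] = 1.2331 M

Kc = ([HI]^2) / ([H₂] × [I₂]) = 0.9
[HI]^2 = Kc · (reactant terms)/(other product terms) = 0.9 · 1.6896 / 1 = 1.5206
[HI] = (1.5206)^(1/2) = 1.2331 M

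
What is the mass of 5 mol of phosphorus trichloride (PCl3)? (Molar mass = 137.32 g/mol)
Mass = 5 mol × 137.32 g/mol = 686.6 g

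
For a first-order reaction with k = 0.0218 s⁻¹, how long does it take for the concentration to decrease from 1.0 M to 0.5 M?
31.80 s

From ln[A] = ln[A]₀ - k·t: t = ln([A]₀/[A])/k = ln(1.0/0.5)/0.0218 = ln(2.0000)/0.0218 = 0.6931/0.0218 = 31.80 s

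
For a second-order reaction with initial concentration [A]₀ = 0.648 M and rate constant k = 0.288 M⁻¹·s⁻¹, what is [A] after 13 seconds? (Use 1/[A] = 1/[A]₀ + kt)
0.1891 M

1/[A] = 1/[A]₀ + k·t = 1/0.648 + (0.288)·(13) = 1.5432 + 3.7440 = 5.2872
[A] = 1/5.2872 = 0.1891 M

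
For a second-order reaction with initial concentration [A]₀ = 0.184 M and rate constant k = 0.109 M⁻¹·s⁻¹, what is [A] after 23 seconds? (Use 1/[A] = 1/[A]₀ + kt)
0.1259 M

1/[A] = 1/[A]₀ + k·t = 1/0.184 + (0.109)·(23) = 5.4348 + 2.5070 = 7.9418
[A] = 1/7.9418 = 0.1259 M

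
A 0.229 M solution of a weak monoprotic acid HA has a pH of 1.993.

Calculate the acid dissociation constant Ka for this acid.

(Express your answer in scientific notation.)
K_a = 4.72e-04

[H⁺] = 10^(−pH) = 10^(−1.993) = 1.016e-02 M. For HA ⇌ H⁺ + A⁻, Ka = x²/(C − x) = (1.016e-02)²/(0.229 − 1.016e-02) = 4.72e-04.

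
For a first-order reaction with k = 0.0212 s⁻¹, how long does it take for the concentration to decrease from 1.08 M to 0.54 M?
32.70 s

From ln[A] = ln[A]₀ - k·t: t = ln([A]₀/[A])/k = ln(1.08/0.54)/0.0212 = ln(2.0000)/0.0212 = 0.6931/0.0212 = 32.70 s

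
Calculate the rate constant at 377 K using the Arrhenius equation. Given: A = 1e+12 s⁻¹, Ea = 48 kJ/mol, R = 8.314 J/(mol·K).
2.23e+05 s⁻¹

k = A·exp(-Ea/(R·T)) = 1e+12·exp(-48000/(8.314·377)) = 1e+12·exp(-15.3140) = 1e+12·2.2346e-07 = 2.23e+05 s⁻¹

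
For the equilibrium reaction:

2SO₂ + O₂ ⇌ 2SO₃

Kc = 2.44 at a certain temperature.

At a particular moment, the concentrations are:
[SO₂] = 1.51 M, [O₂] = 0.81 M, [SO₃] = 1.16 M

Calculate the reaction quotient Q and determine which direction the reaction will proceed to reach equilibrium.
Q = 0.729, Q < K, reaction proceeds forward (toward products)

Q = ([SO₃]^2) / ([SO₂]^2 × [O₂])
  = ((1.16)^2) / ((1.51)^2·(0.81)) = 1.3456/1.8469 = 0.7286
Since Q = 0.7286 < Kc = 2.44, the reaction proceeds forward (toward products) to reach equilibrium.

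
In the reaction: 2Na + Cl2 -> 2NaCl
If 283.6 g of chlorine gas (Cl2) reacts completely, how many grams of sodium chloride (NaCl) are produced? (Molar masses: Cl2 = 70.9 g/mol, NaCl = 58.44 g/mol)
Moles of Cl2 = 283.6 g ÷ 70.9 g/mol = 4 mol
Mole ratio: 2 mol NaCl / 1 mol Cl2
Moles of NaCl = 4 × (2/1) = 8 mol
Mass of NaCl = 8 mol × 58.44 g/mol = 467.5 g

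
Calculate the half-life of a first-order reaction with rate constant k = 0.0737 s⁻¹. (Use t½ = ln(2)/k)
9.40 s

t½ = ln(2)/k = 0.6931/0.0737 = 9.40 s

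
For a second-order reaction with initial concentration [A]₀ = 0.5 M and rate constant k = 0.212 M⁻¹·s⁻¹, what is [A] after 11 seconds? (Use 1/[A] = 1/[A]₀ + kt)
0.2308 M

1/[A] = 1/[A]₀ + k·t = 1/0.5 + (0.212)·(11) = 2.0000 + 2.3320 = 4.3320
[A] = 1/4.3320 = 0.2308 M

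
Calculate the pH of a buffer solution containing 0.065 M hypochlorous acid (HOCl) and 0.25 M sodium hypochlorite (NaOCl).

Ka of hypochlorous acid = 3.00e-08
pH = 8.11

pKa = -log(3.00e-08) = 7.52. pH = pKa + log([A⁻]/[HA]) = 7.52 + log(0.25/0.065)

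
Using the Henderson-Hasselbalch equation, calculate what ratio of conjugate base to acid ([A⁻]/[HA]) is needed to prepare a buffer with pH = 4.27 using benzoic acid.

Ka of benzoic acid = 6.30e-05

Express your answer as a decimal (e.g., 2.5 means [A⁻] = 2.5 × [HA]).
[A⁻]/[HA] = 1.173

pKa = −log(6.30e-05) = 4.2007. pH = pKa + log([A⁻]/[HA]). 4.27 = 4.2007 + log(ratio). log(ratio) = 4.27 − 4.2007 = 0.0693. ratio = 10^(0.0693) = 1.173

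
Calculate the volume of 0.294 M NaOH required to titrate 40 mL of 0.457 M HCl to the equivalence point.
V_{base} = 62.2 mL

At equivalence: moles acid = moles base.
moles HCl = 0.457 M × 0.04 L = 0.01828 mol
V_NaOH = 0.01828 mol ÷ 0.294 M = 0.06218 L = 62.2 mL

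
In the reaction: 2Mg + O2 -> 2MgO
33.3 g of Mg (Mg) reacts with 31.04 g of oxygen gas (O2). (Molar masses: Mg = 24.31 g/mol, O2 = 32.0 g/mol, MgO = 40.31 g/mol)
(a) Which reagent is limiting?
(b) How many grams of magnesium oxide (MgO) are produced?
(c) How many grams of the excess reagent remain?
(a) Mg, (b) 55.22 g, (c) 9.123 g

Moles of Mg = 33.3 g ÷ 24.31 g/mol = 1.36981 mol
Moles of O2 = 31.04 g ÷ 32.0 g/mol = 0.97 mol
Moles ÷ coefficient: Mg: 1.36981/2 = 0.6849, O2: 0.97/1 = 0.97
(a) Mg has the smaller value, so Mg is the limiting reagent.
(b) Moles of MgO = 1.36981 mol Mg × (2/2) = 1.36981 mol; mass = 1.36981 mol × 40.31 g/mol = 55.22 g
(c) O2 consumed = 1.36981 × (1/2) = 0.684903 mol; remaining = 0.97 − 0.684903 = 0.285097 mol; mass = 0.285097 mol × 32.0 g/mol = 9.123 g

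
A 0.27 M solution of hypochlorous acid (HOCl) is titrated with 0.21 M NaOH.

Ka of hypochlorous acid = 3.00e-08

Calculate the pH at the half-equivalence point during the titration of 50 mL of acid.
pH = pKa = 7.52

At the half-equivalence point, [HA] = [A⁻], so by Henderson–Hasselbalch pH = pKa + log(1) = pKa.
pKa = −log(3.00e-08) = 7.52.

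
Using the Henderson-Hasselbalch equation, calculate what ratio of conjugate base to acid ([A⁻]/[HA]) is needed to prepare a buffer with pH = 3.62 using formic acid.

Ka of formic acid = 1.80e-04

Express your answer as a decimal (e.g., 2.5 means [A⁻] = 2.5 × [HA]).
[A⁻]/[HA] = 0.750

pKa = −log(1.80e-04) = 3.7447. pH = pKa + log([A⁻]/[HA]). 3.62 = 3.7447 + log(ratio). log(ratio) = 3.62 − 3.7447 = -0.1247. ratio = 10^(-0.1247) = 0.750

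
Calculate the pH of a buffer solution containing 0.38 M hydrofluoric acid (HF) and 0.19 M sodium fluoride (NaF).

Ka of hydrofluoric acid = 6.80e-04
pH = 2.87

pKa = -log(6.80e-04) = 3.17. pH = pKa + log([A⁻]/[HA]) = 3.17 + log(0.19/0.38)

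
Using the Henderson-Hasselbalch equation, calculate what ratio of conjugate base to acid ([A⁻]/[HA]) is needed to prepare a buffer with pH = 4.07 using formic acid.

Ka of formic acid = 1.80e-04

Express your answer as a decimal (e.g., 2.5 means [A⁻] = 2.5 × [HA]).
[A⁻]/[HA] = 2.115

pKa = −log(1.80e-04) = 3.7447. pH = pKa + log([A⁻]/[HA]). 4.07 = 3.7447 + log(ratio). log(ratio) = 4.07 − 3.7447 = 0.3253. ratio = 10^(0.3253) = 2.115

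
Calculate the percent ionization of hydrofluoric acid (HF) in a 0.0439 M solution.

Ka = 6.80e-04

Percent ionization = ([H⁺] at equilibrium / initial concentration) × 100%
Percent ionization = 11.7%

Let x = [H⁺]. Ka = x²/(C - x) ⇒ x² + (6.80e-04)x - (6.80e-04)(0.0439) = 0. x = 5.1343e-03. Percent = (5.1343e-03/0.0439) × 100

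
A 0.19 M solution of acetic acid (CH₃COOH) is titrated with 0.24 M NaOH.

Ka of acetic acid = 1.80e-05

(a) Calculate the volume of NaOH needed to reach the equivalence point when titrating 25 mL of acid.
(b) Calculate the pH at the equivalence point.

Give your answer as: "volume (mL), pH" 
V = 19.8 mL, pH = 8.89

(a) At equivalence: moles acid = moles base.
moles acid = 0.19 × 0.025 = 0.00475 mol; V_NaOH = 0.00475/0.24 = 0.01979 L = 19.8 mL.
(b) At equivalence, all acid → conjugate base A⁻ at [A⁻] = 0.00475/0.04479 = 0.106 M.
Kb = Kw/Ka = 1.0e-14/1.80e-05 = 5.556e-10; [OH⁻] = √(Kb·[A⁻]) = 7.676e-06; pOH = 5.11; pH = 14 − pOH = 8.89.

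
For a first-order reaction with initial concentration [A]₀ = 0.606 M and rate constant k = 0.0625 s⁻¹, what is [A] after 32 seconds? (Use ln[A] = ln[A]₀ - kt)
0.0820 M

ln[A] = ln[A]₀ - k·t = ln(0.606) - (0.0625)·(32) = -0.5009 - 2.0000 = -2.5009
[A] = e^(-2.5009) = 0.0820 M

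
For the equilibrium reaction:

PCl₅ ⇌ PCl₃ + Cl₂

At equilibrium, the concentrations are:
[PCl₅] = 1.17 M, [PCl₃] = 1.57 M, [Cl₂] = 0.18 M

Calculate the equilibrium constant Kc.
K_c = 0.2415

Kc = ([PCl₃] × [Cl₂]) / ([PCl₅])
   = ((1.57)·(0.18)) / ((1.17))
   = 0.2826 / 1.17 = 0.2415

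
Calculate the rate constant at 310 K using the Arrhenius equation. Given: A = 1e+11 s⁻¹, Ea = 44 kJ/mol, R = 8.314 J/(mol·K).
3.85e+03 s⁻¹

k = A·exp(-Ea/(R·T)) = 1e+11·exp(-44000/(8.314·310)) = 1e+11·exp(-17.0719) = 1e+11·3.8529e-08 = 3.85e+03 s⁻¹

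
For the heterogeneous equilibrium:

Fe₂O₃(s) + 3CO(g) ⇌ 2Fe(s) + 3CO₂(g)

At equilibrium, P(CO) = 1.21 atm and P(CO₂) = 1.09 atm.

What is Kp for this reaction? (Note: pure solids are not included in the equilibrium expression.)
K_p = 0.731

Solids (Fe₂O₃, Fe) are excluded.
Kp = P(CO₂)³/P(CO)³ = (1.09)³/(1.21)³ = 1.295/1.772 = 0.731.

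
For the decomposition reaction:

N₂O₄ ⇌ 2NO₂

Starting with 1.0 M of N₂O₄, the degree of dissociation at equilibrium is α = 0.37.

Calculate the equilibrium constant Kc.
K_c = 0.8692

x = α·[A]₀ = 0.37 × 1.0 = 0.37 M dissociated.
At eq: [N₂O₄] = 1.0 − 0.37 = 0.63 M; [NO₂] = 2x = 0.74 M.
Kc = [NO₂]²/[N₂O₄] = (0.74)²/0.63 = 0.8692.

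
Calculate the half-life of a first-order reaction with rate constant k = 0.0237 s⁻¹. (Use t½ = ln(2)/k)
29.25 s

t½ = ln(2)/k = 0.6931/0.0237 = 29.25 s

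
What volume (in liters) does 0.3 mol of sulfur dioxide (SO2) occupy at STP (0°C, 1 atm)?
At STP, 1 mol of gas occupies 22.4 L
Volume = 0.3 mol × 22.4 L/mol = 6.72 L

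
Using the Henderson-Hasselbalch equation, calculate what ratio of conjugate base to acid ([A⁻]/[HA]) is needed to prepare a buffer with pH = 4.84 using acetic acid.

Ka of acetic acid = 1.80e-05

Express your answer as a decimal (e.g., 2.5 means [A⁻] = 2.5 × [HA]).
[A⁻]/[HA] = 1.245

pKa = −log(1.80e-05) = 4.7447. pH = pKa + log([A⁻]/[HA]). 4.84 = 4.7447 + log(ratio). log(ratio) = 4.84 − 4.7447 = 0.0953. ratio = 10^(0.0953) = 1.245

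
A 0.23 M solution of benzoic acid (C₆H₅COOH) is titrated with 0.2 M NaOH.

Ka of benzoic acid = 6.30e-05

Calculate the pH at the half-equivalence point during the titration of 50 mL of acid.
pH = pKa = 4.20

At the half-equivalence point, [HA] = [A⁻], so by Henderson–Hasselbalch pH = pKa + log(1) = pKa.
pKa = −log(6.30e-05) = 4.20.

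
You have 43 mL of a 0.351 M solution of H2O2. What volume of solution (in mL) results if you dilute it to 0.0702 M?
Using M₁V₁ = M₂V₂:
0.351 × 43 = 0.0702 × V₂
V₂ = (0.351 × 43) / 0.0702 = 215 mL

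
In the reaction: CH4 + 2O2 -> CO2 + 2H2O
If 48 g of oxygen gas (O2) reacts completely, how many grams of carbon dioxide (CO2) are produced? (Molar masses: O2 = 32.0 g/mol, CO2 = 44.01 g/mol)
Moles of O2 = 48 g ÷ 32.0 g/mol = 1.5 mol
Mole ratio: 1 mol CO2 / 2 mol O2
Moles of CO2 = 1.5 × (1/2) = 0.75 mol
Mass of CO2 = 0.75 mol × 44.01 g/mol = 33.01 g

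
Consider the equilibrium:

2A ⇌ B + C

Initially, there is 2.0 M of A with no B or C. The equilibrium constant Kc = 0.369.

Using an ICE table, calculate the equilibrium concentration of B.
[B] = 0.549 M

ICE: [A] = 2.0 − 2x, [B] = [C] = x.
Kc = x²/(2.0 − 2x)² = 0.369 ⇒ √Kc = x/(2.0 − 2x).
x = √0.369·2.0/(1 + 2√0.369) = 0.60745·2.0/2.2149 = 0.54851.
[B] = x = 0.549 M.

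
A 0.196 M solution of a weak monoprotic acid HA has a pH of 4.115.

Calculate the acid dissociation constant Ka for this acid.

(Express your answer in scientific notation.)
K_a = 3.01e-08

[H⁺] = 10^(−pH) = 10^(−4.115) = 7.674e-05 M. For HA ⇌ H⁺ + A⁻, Ka = x²/(C − x) = (7.674e-05)²/(0.196 − 7.674e-05) = 3.01e-08.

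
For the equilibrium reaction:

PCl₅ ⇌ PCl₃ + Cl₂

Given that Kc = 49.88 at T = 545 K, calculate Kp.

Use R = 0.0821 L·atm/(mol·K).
K_p = 2.23e+03

Δn = (moles gaseous products) − (moles gaseous reactants) = 1
T = 545 K; RT = 0.0821 × 545 = 44.7445
Kp = Kc·(RT)^Δn = 49.88 × (44.7445)^1 = 49.88 × 44.7445 = 2.23e+03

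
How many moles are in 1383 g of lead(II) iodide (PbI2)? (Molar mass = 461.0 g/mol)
Moles = 1383 g ÷ 461.0 g/mol = 3 mol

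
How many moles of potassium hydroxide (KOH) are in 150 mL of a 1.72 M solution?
Moles = Molarity × Volume (L)
Moles = 1.72 M × 0.15 L = 0.258 mol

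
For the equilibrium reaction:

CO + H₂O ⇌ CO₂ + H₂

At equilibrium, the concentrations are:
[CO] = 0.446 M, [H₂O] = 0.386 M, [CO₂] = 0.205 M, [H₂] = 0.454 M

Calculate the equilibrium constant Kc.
K_c = 0.5406

Kc = ([CO₂] × [H₂]) / ([CO] × [H₂O])
   = ((0.205)·(0.454)) / ((0.446)·(0.386))
   = 0.09307 / 0.17216 = 0.5406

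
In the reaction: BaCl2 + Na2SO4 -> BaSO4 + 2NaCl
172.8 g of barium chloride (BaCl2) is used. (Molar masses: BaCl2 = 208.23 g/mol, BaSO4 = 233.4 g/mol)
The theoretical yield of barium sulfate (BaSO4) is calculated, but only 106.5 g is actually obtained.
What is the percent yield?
Moles of BaCl2 = 172.8 g ÷ 208.23 g/mol = 0.829852 mol
Mole ratio: 1 mol BaSO4 / 1 mol BaCl2
Moles of BaSO4 = 0.829852 × (1/1) = 0.829852 mol
Theoretical yield = 0.829852 mol × 233.4 g/mol = 193.69 g
Actual yield = 106.5 g
Percent yield = (106.5 / 193.69) × 100% = 55.0%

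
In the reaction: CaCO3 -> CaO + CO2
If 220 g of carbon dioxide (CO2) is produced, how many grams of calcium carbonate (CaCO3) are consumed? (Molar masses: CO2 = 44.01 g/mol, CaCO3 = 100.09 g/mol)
Moles of CO2 = 220 g ÷ 44.01 g/mol = 4.99886 mol
Mole ratio: 1 mol CaCO3 / 1 mol CO2
Moles of CaCO3 = 4.99886 × (1/1) = 4.99886 mol
Mass of CaCO3 = 4.99886 mol × 100.09 g/mol = 500.3 g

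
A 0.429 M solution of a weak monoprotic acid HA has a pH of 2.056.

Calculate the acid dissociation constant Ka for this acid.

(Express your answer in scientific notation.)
K_a = 1.84e-04

[H⁺] = 10^(−pH) = 10^(−2.056) = 8.790e-03 M. For HA ⇌ H⁺ + A⁻, Ka = x²/(C − x) = (8.790e-03)²/(0.429 − 8.790e-03) = 1.84e-04.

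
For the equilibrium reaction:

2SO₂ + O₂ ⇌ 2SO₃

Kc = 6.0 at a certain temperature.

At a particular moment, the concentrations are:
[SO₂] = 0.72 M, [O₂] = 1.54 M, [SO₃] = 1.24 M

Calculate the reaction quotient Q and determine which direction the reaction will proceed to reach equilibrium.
Q = 1.926, Q < K, reaction proceeds forward (toward products)

Q = ([SO₃]^2) / ([SO₂]^2 × [O₂])
  = ((1.24)^2) / ((0.72)^2·(1.54)) = 1.5376/0.79834 = 1.926
Since Q = 1.926 < Kc = 6.0, the reaction proceeds forward (toward products) to reach equilibrium.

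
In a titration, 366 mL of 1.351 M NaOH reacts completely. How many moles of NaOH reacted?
Moles = Molarity × Volume (L)
Moles = 1.351 M × 0.366 L = 0.4945 mol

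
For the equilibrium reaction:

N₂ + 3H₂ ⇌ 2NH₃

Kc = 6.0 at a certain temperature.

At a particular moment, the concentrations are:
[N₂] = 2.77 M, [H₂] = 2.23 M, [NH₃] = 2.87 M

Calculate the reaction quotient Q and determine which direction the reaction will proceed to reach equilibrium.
Q = 0.268, Q < K, reaction proceeds forward (toward products)

Q = ([NH₃]^2) / ([N₂] × [H₂]^3)
  = ((2.87)^2) / ((2.77)·(2.23)^3) = 8.2369/30.718 = 0.2681
Since Q = 0.2681 < Kc = 6.0, the reaction proceeds forward (toward products) to reach equilibrium.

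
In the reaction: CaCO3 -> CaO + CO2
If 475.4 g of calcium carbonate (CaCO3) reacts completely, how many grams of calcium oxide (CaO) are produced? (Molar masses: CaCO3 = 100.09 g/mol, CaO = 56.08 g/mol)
Moles of CaCO3 = 475.4 g ÷ 100.09 g/mol = 4.74973 mol
Mole ratio: 1 mol CaO / 1 mol CaCO3
Moles of CaO = 4.74973 × (1/1) = 4.74973 mol
Mass of CaO = 4.74973 mol × 56.08 g/mol = 266.4 g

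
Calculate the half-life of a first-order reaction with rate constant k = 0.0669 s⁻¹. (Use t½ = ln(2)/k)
10.36 s

t½ = ln(2)/k = 0.6931/0.0669 = 10.36 s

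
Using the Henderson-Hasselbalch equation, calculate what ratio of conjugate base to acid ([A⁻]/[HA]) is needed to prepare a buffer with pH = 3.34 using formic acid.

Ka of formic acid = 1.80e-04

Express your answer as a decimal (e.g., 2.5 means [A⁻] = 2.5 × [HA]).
[A⁻]/[HA] = 0.394

pKa = −log(1.80e-04) = 3.7447. pH = pKa + log([A⁻]/[HA]). 3.34 = 3.7447 + log(ratio). log(ratio) = 3.34 − 3.7447 = -0.4047. ratio = 10^(-0.4047) = 0.394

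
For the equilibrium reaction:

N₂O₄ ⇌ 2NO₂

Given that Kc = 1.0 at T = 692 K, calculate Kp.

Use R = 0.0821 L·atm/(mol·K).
K_p = 56.8132

Δn = (moles gaseous products) − (moles gaseous reactants) = 1
T = 692 K; RT = 0.0821 × 692 = 56.8132
Kp = Kc·(RT)^Δn = 1.0 × (56.8132)^1 = 1.0 × 56.8132 = 56.8132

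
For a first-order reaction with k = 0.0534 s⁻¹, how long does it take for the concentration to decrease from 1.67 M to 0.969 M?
10.19 s

From ln[A] = ln[A]₀ - k·t: t = ln([A]₀/[A])/k = ln(1.67/0.969)/0.0534 = ln(1.7234)/0.0534 = 0.5443/0.0534 = 10.19 s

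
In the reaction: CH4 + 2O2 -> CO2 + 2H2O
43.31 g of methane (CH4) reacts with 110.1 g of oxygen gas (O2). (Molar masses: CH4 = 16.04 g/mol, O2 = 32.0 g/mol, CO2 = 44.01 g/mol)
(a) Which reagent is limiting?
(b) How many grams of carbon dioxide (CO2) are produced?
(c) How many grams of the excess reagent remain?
(a) O2, (b) 75.71 g, (c) 15.72 g

Moles of CH4 = 43.31 g ÷ 16.04 g/mol = 2.70012 mol
Moles of O2 = 110.1 g ÷ 32.0 g/mol = 3.44062 mol
Moles ÷ coefficient: CH4: 2.70012/1 = 2.7, O2: 3.44062/2 = 1.72
(a) O2 has the smaller value, so O2 is the limiting reagent.
(b) Moles of CO2 = 3.44062 mol O2 × (1/2) = 1.72031 mol; mass = 1.72031 mol × 44.01 g/mol = 75.71 g
(c) CH4 consumed = 3.44062 × (1/2) = 1.72031 mol; remaining = 2.70012 − 1.72031 = 0.979812 mol; mass = 0.979812 mol × 16.04 g/mol = 15.72 g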